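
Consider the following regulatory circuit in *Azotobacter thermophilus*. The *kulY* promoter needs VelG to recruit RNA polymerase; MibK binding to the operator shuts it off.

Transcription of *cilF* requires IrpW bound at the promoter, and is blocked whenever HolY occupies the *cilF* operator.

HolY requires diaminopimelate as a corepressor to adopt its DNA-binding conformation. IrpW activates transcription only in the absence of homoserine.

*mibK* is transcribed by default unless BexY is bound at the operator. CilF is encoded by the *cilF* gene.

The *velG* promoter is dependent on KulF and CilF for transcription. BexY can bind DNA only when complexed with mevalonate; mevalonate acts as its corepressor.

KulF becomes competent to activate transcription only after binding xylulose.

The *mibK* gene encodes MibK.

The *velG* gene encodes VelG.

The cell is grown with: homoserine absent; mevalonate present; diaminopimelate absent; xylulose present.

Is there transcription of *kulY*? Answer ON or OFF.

Mevalonate is present, so BexY is active.
With repressor BexY bound, *mibK* is not transcribed.
So MibK is not produced.
Xylulose is present, so KulF is active.
Diaminopimelate is absent, so HolY is inactive.
Homoserine is absent, so IrpW is active.
No repressor is bound and IrpW is active, so *cilF* is transcribed.
So CilF is produced and active.
No repressor is bound and KulF and CilF are active, so *velG* is transcribed.
So VelG is produced and active.
No repressor is bound and VelG is active, so *kulY* is transcribed.

ON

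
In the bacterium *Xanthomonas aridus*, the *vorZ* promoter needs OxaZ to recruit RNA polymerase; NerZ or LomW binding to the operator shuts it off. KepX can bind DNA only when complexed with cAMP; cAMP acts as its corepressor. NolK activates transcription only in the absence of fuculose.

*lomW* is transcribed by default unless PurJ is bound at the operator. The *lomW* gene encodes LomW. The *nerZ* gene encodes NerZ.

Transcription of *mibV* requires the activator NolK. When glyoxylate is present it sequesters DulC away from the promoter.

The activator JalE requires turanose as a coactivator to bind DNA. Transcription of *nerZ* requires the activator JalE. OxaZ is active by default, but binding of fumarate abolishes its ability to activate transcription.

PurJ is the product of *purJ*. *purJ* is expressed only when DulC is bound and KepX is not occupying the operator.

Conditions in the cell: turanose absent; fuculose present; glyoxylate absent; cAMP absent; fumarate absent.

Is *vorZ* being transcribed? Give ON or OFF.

Turanose is absent, so JalE is inactive.
Required activator JalE is absent, so *nerZ* is not transcribed.
So NerZ is not produced.
Fumarate is absent, so OxaZ is active.
Glyoxylate is absent, so DulC is active.
cAMP is absent, so KepX is inactive.
No repressor is bound and DulC is active, so *purJ* is transcribed.
So PurJ is produced and active.
With repressor PurJ bound, *lomW* is not transcribed.
So LomW is not produced.
No repressor is bound and OxaZ is active, so *vorZ* is transcribed.

ON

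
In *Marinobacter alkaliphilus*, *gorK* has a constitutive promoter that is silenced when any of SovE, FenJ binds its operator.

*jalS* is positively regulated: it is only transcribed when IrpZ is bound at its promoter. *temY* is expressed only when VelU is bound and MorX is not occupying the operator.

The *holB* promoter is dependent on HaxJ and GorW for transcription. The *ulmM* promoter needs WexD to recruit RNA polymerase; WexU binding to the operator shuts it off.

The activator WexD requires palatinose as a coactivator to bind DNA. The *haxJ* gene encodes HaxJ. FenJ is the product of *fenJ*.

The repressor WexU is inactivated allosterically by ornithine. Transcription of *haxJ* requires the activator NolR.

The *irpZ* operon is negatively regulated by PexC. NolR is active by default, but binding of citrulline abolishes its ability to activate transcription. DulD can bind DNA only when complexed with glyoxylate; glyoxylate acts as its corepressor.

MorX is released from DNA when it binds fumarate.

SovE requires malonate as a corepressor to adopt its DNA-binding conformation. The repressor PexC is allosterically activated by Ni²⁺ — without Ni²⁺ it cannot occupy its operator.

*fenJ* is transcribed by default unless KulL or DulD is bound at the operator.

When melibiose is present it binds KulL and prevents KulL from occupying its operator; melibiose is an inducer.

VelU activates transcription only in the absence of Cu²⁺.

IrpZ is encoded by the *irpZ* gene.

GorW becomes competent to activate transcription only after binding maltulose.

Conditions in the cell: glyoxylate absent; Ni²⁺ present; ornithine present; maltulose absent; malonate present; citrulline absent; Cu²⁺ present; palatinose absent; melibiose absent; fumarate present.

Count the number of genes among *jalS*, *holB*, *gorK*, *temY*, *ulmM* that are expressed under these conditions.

0

Ni²⁺ is present, so PexC is active.
With repressor PexC bound, *irpZ* is not transcribed.
So IrpZ is not produced.
Required activator IrpZ is absent, so *jalS* is not transcribed.
→ *jalS* is OFF.
Citrulline is absent, so NolR is active.
No repressor is bound and NolR is active, so *haxJ* is transcribed.
So HaxJ is produced and active.
Maltulose is absent, so GorW is inactive.
Required activator GorW is absent, so *holB* is not transcribed.
→ *holB* is OFF.
Malonate is present, so SovE is active.
Melibiose is absent, so KulL is active.
Glyoxylate is absent, so DulD is inactive.
With repressor KulL bound, *fenJ* is not transcribed.
So FenJ is not produced.
With repressor SovE bound, *gorK* is not transcribed.
→ *gorK* is OFF.
Fumarate is present, so MorX is inactive.
Cu²⁺ is present, so VelU is inactive.
Required activator VelU is absent, so *temY* is not transcribed.
→ *temY* is OFF.
Ornithine is present, so WexU is inactive.
Palatinose is absent, so WexD is inactive.
Required activator WexD is absent, so *ulmM* is not transcribed.
→ *ulmM* is OFF.
0 of the 5 genes are transcribed.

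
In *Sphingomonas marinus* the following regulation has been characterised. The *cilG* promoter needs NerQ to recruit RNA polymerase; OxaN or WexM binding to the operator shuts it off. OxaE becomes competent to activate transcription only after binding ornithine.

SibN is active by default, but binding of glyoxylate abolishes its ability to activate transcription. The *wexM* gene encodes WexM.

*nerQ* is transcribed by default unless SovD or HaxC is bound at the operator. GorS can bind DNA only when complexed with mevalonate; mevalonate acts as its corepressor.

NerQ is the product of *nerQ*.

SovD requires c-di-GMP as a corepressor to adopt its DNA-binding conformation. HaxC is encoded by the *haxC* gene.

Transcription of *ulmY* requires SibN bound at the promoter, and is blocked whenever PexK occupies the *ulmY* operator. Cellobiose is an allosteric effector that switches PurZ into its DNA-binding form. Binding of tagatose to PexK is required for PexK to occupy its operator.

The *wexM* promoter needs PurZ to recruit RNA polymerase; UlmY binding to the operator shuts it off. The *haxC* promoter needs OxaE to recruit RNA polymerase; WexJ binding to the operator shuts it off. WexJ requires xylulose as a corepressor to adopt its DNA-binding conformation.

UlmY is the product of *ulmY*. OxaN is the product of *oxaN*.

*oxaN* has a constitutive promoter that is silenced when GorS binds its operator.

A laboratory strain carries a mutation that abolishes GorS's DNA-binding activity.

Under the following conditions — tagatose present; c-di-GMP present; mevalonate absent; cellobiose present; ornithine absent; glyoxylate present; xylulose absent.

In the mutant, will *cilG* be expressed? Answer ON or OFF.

GorS is non-functional in this strain, so it has no effect.
With no repressor bound, *oxaN* is transcribed.
So OxaN is produced and active.
c-di-GMP is present, so SovD is active.
Xylulose is absent, so WexJ is inactive.
Ornithine is absent, so OxaE is inactive.
Required activator OxaE is absent, so *haxC* is not transcribed.
So HaxC is not produced.
With repressor SovD bound, *nerQ* is not transcribed.
So NerQ is not produced.
Cellobiose is present, so PurZ is active.
Glyoxylate is present, so SibN is inactive.
Tagatose is present, so PexK is active.
With repressor PexK bound, *ulmY* is not transcribed.
So UlmY is not produced.
No repressor is bound and PurZ is active, so *wexM* is transcribed.
So WexM is produced and active.
With repressor OxaN bound, *cilG* is not transcribed.

OFF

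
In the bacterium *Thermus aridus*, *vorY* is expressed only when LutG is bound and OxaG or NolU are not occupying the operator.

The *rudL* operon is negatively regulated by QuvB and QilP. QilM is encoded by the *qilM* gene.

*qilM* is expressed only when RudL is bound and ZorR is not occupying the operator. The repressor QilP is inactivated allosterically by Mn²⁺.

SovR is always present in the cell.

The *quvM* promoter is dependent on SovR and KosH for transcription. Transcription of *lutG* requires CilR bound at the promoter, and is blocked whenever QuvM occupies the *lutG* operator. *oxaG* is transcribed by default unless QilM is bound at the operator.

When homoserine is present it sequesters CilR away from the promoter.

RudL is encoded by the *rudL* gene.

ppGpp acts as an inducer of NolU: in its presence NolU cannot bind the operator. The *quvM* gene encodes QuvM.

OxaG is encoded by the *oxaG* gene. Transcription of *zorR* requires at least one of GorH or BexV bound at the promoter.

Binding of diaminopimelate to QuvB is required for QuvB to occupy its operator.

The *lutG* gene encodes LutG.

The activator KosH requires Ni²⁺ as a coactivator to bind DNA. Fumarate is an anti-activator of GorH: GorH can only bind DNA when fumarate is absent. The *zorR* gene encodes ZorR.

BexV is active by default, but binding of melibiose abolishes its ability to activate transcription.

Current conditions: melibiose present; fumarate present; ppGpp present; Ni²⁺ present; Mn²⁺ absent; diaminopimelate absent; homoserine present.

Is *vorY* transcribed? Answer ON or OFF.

Fumarate is present, so GorH is inactive.
Melibiose is present, so BexV is inactive.
No activator is available at the *zorR* promoter, so *zorR* is not transcribed.
So ZorR is not produced.
Diaminopimelate is absent, so QuvB is inactive.
Mn²⁺ is absent, so QilP is active.
With repressor QilP bound, *rudL* is not transcribed.
So RudL is not produced.
Required activator RudL is absent, so *qilM* is not transcribed.
So QilM is not produced.
With no repressor bound, *oxaG* is transcribed.
So OxaG is produced and active.
Homoserine is present, so CilR is inactive.
SovR is produced constitutively and is active.
Ni²⁺ is present, so KosH is active.
No repressor is bound and SovR and KosH are active, so *quvM* is transcribed.
So QuvM is produced and active.
With repressor QuvM bound, *lutG* is not transcribed.
So LutG is not produced.
ppGpp is present, so NolU is inactive.
With repressor OxaG bound, *vorY* is not transcribed.

OFF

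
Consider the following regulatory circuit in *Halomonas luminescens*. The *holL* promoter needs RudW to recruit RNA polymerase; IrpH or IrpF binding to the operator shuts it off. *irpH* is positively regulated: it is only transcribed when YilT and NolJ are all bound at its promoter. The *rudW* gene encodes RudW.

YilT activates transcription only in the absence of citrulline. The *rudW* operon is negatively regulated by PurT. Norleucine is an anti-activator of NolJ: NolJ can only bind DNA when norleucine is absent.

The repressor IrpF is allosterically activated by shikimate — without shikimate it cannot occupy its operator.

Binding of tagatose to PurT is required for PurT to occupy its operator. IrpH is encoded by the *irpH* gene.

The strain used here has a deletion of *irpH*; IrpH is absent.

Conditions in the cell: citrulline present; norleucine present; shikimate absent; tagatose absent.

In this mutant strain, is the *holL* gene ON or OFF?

ON

Tagatose is absent, so PurT is inactive.
With no repressor bound, *rudW* is transcribed.
So RudW is produced and active.
IrpH is non-functional in this strain, so it has no effect.
Shikimate is absent, so IrpF is inactive.
No repressor is bound and RudW is active, so *holL* is transcribed.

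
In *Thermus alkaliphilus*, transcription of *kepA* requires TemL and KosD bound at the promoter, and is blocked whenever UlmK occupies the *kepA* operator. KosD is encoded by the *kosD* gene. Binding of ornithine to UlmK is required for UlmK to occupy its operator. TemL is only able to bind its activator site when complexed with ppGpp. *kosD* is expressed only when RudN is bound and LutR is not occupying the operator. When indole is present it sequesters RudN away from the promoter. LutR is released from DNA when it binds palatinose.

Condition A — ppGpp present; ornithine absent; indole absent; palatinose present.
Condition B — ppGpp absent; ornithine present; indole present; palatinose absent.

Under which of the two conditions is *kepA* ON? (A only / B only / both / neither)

Condition A:
ppGpp is present, so TemL is active.
Ornithine is absent, so UlmK is inactive.
Indole is absent, so RudN is active.
Palatinose is present, so LutR is inactive.
No repressor is bound and RudN is active, so *kosD* is transcribed.
So KosD is produced and active.
No repressor is bound and TemL and KosD are active, so *kepA* is transcribed.
→ *kepA* is ON in A.
Condition B:
ppGpp is absent, so TemL is inactive.
Ornithine is present, so UlmK is active.
Indole is present, so RudN is inactive.
Palatinose is absent, so LutR is active.
With repressor LutR bound, *kosD* is not transcribed.
So KosD is not produced.
With repressor UlmK bound, *kepA* is not transcribed.
→ *kepA* is OFF in B.

A only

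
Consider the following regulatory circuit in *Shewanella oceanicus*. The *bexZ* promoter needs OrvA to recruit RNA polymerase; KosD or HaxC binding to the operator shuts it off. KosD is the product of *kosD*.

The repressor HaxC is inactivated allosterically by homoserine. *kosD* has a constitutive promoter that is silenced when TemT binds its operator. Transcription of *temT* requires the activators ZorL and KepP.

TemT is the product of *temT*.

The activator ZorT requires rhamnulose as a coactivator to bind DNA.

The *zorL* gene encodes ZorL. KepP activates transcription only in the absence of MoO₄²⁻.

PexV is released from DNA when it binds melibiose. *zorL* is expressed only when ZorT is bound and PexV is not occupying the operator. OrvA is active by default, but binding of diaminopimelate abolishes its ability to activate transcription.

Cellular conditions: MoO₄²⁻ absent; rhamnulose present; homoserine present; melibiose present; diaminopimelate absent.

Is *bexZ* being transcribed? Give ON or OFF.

ON

Melibiose is present, so PexV is inactive.
Rhamnulose is present, so ZorT is active.
No repressor is bound and ZorT is active, so *zorL* is transcribed.
So ZorL is produced and active.
MoO₄²⁻ is absent, so KepP is active.
No repressor is bound and ZorL and KepP are active, so *temT* is transcribed.
So TemT is produced and active.
With repressor TemT bound, *kosD* is not transcribed.
So KosD is not produced.
Diaminopimelate is absent, so OrvA is active.
Homoserine is present, so HaxC is inactive.
No repressor is bound and OrvA is active, so *bexZ* is transcribed.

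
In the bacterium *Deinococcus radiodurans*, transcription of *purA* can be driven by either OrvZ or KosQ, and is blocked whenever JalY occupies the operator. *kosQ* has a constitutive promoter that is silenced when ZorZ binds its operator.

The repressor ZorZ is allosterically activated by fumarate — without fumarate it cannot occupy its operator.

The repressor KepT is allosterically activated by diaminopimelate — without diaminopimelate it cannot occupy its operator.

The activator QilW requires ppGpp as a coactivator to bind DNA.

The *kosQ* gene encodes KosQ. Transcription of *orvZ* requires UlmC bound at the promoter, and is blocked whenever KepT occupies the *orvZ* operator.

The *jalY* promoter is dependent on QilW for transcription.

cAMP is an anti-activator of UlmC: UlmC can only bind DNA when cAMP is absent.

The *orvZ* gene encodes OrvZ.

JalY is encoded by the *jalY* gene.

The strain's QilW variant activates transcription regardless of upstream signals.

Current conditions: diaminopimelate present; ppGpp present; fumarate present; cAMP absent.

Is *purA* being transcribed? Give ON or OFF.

OFF

QilW is constitutively active in this strain.
No repressor is bound and QilW is active, so *jalY* is transcribed.
So JalY is produced and active.
Diaminopimelate is present, so KepT is active.
cAMP is absent, so UlmC is active.
With repressor KepT bound, *orvZ* is not transcribed.
So OrvZ is not produced.
Fumarate is present, so ZorZ is active.
With repressor ZorZ bound, *kosQ* is not transcribed.
So KosQ is not produced.
With repressor JalY bound, *purA* is not transcribed.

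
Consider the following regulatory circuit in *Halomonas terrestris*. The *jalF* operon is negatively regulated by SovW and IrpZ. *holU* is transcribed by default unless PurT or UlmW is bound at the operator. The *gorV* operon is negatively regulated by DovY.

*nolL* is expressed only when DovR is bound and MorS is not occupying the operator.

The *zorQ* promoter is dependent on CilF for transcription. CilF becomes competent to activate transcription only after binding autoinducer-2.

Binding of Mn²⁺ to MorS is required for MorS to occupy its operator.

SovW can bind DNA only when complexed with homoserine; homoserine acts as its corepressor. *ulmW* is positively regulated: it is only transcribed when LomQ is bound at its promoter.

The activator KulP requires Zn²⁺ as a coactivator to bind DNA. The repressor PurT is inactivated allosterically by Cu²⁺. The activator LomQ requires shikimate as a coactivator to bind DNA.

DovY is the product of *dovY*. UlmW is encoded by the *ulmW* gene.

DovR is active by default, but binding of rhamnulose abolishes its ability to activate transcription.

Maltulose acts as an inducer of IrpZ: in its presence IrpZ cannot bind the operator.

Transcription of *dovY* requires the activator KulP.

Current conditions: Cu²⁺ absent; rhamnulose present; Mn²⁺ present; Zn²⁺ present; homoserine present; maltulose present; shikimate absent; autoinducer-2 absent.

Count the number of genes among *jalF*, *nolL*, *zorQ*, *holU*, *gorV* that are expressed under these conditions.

Homoserine is present, so SovW is active.
Maltulose is present, so IrpZ is inactive.
With repressor SovW bound, *jalF* is not transcribed.
→ *jalF* is OFF.
Mn²⁺ is present, so MorS is active.
Rhamnulose is present, so DovR is inactive.
With repressor MorS bound, *nolL* is not transcribed.
→ *nolL* is OFF.
Autoinducer-2 is absent, so CilF is inactive.
Required activator CilF is absent, so *zorQ* is not transcribed.
→ *zorQ* is OFF.
Cu²⁺ is absent, so PurT is active.
Shikimate is absent, so LomQ is inactive.
Required activator LomQ is absent, so *ulmW* is not transcribed.
So UlmW is not produced.
With repressor PurT bound, *holU* is not transcribed.
→ *holU* is OFF.
Zn²⁺ is present, so KulP is active.
No repressor is bound and KulP is active, so *dovY* is transcribed.
So DovY is produced and active.
With repressor DovY bound, *gorV* is not transcribed.
→ *gorV* is OFF.
0 of the 5 genes are transcribed.

0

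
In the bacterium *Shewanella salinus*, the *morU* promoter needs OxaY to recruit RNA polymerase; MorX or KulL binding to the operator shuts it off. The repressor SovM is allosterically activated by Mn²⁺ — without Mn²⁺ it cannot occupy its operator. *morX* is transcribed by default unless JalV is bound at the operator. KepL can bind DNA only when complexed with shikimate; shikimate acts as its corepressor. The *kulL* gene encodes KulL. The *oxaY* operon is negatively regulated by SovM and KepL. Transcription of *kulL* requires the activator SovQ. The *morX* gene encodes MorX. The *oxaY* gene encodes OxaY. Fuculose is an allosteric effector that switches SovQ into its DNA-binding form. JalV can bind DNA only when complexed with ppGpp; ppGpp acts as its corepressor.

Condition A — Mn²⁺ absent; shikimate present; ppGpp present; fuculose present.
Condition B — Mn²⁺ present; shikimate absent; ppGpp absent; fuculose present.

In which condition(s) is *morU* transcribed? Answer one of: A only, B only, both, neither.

Condition A:
Mn²⁺ is absent, so SovM is inactive.
Shikimate is present, so KepL is active.
With repressor KepL bound, *oxaY* is not transcribed.
So OxaY is not produced.
ppGpp is present, so JalV is active.
With repressor JalV bound, *morX* is not transcribed.
So MorX is not produced.
Fuculose is present, so SovQ is active.
No repressor is bound and SovQ is active, so *kulL* is transcribed.
So KulL is produced and active.
With repressor KulL bound, *morU* is not transcribed.
→ *morU* is OFF in A.
Condition B:
Mn²⁺ is present, so SovM is active.
Shikimate is absent, so KepL is inactive.
With repressor SovM bound, *oxaY* is not transcribed.
So OxaY is not produced.
ppGpp is absent, so JalV is inactive.
With no repressor bound, *morX* is transcribed.
So MorX is produced and active.
Fuculose is present, so SovQ is active.
No repressor is bound and SovQ is active, so *kulL* is transcribed.
So KulL is produced and active.
With repressor MorX bound, *morU* is not transcribed.
→ *morU* is OFF in B.

neither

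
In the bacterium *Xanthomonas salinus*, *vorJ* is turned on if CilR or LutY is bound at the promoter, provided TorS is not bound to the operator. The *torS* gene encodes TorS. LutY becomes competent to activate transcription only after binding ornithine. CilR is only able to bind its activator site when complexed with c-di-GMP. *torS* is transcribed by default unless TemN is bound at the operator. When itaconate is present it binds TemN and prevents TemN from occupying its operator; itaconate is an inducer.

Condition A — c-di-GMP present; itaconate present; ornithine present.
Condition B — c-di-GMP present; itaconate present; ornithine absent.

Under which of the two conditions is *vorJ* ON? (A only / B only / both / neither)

neither

Condition A:
c-di-GMP is present, so CilR is active.
Itaconate is present, so TemN is inactive.
With no repressor bound, *torS* is transcribed.
So TorS is produced and active.
Ornithine is present, so LutY is active.
With repressor TorS bound, *vorJ* is not transcribed.
→ *vorJ* is OFF in A.
Condition B:
c-di-GMP is present, so CilR is active.
Itaconate is present, so TemN is inactive.
With no repressor bound, *torS* is transcribed.
So TorS is produced and active.
Ornithine is absent, so LutY is inactive.
With repressor TorS bound, *vorJ* is not transcribed.
→ *vorJ* is OFF in B.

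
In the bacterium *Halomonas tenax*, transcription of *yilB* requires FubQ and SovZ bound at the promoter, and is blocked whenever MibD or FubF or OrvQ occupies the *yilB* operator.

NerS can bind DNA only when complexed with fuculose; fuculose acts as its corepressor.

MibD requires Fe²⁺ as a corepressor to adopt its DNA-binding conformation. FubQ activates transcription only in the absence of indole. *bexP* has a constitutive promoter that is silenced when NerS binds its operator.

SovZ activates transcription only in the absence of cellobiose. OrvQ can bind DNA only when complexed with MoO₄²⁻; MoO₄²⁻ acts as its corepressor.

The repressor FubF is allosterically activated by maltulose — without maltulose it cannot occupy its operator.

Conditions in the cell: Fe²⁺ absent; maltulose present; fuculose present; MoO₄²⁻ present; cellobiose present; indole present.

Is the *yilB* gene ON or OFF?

OFF

Indole is present, so FubQ is inactive.
Fe²⁺ is absent, so MibD is inactive.
Maltulose is present, so FubF is active.
Cellobiose is present, so SovZ is inactive.
MoO₄²⁻ is present, so OrvQ is active.
With repressor FubF bound, *yilB* is not transcribed.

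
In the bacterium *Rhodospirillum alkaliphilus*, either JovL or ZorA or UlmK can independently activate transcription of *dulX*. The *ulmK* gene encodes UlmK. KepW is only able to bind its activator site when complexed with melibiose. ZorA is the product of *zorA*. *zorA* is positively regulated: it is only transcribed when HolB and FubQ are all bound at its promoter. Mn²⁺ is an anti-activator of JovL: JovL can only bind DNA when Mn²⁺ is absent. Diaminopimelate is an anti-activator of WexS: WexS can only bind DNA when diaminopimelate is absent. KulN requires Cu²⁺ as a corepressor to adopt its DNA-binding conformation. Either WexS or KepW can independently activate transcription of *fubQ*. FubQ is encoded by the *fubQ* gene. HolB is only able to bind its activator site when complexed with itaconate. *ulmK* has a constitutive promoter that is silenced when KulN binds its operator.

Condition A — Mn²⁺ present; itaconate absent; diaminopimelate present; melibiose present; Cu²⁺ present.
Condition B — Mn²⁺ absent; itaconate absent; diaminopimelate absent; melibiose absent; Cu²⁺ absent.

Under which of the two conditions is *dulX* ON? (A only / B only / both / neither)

B only

Condition A:
Mn²⁺ is present, so JovL is inactive.
Itaconate is absent, so HolB is inactive.
Diaminopimelate is present, so WexS is inactive.
Melibiose is present, so KepW is active.
Activator KepW is present, so *fubQ* is transcribed.
So FubQ is produced and active.
Required activator HolB is absent, so *zorA* is not transcribed.
So ZorA is not produced.
Cu²⁺ is present, so KulN is active.
With repressor KulN bound, *ulmK* is not transcribed.
So UlmK is not produced.
No activator is available at the *dulX* promoter, so *dulX* is not transcribed.
→ *dulX* is OFF in A.
Condition B:
Mn²⁺ is absent, so JovL is active.
Itaconate is absent, so HolB is inactive.
Diaminopimelate is absent, so WexS is active.
Melibiose is absent, so KepW is inactive.
Activator WexS is present, so *fubQ* is transcribed.
So FubQ is produced and active.
Required activator HolB is absent, so *zorA* is not transcribed.
So ZorA is not produced.
Cu²⁺ is absent, so KulN is inactive.
With no repressor bound, *ulmK* is transcribed.
So UlmK is produced and active.
Activator JovL is present, so *dulX* is transcribed.
→ *dulX* is ON in B.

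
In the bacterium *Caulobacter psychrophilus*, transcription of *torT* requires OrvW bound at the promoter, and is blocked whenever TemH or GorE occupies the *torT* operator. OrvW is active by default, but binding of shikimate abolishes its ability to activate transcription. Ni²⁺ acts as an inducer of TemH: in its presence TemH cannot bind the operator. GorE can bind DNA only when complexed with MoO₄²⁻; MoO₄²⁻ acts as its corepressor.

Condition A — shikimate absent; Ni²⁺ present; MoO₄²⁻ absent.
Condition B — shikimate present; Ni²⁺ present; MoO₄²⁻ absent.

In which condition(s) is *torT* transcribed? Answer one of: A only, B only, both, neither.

A only

Condition A:
Shikimate is absent, so OrvW is active.
Ni²⁺ is present, so TemH is inactive.
MoO₄²⁻ is absent, so GorE is inactive.
No repressor is bound and OrvW is active, so *torT* is transcribed.
→ *torT* is ON in A.
Condition B:
Shikimate is present, so OrvW is inactive.
Ni²⁺ is present, so TemH is inactive.
MoO₄²⁻ is absent, so GorE is inactive.
Required activator OrvW is absent, so *torT* is not transcribed.
→ *torT* is OFF in B.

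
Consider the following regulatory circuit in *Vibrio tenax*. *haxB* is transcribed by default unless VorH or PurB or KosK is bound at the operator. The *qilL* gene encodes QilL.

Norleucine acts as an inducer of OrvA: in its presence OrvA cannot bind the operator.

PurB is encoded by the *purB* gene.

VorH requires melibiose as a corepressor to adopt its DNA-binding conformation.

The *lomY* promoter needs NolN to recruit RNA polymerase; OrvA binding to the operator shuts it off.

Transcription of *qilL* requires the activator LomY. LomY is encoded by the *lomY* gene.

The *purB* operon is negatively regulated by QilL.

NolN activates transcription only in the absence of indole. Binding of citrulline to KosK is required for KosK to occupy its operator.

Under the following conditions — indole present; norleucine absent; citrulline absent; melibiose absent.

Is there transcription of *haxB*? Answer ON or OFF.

OFF

Melibiose is absent, so VorH is inactive.
Norleucine is absent, so OrvA is active.
Indole is present, so NolN is inactive.
With repressor OrvA bound, *lomY* is not transcribed.
So LomY is not produced.
Required activator LomY is absent, so *qilL* is not transcribed.
So QilL is not produced.
With no repressor bound, *purB* is transcribed.
So PurB is produced and active.
Citrulline is absent, so KosK is inactive.
With repressor PurB bound, *haxB* is not transcribed.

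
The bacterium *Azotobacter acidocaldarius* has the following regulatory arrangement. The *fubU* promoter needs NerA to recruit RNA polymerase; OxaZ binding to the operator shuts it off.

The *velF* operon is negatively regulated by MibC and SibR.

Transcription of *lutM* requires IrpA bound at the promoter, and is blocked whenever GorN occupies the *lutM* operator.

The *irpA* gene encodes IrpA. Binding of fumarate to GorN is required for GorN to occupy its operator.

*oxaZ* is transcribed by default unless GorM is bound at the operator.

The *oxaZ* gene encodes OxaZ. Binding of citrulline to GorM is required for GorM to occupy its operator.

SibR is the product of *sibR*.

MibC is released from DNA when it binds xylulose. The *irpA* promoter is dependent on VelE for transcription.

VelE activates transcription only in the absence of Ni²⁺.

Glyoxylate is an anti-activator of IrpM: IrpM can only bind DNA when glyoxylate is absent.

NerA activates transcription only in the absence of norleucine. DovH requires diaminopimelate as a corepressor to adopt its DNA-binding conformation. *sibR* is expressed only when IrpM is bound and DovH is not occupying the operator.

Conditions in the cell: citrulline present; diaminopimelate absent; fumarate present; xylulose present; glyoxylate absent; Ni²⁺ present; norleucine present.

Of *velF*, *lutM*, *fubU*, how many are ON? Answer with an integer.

Xylulose is present, so MibC is inactive.
Glyoxylate is absent, so IrpM is active.
Diaminopimelate is absent, so DovH is inactive.
No repressor is bound and IrpM is active, so *sibR* is transcribed.
So SibR is produced and active.
With repressor SibR bound, *velF* is not transcribed.
→ *velF* is OFF.
Ni²⁺ is present, so VelE is inactive.
Required activator VelE is absent, so *irpA* is not transcribed.
So IrpA is not produced.
Fumarate is present, so GorN is active.
With repressor GorN bound, *lutM* is not transcribed.
→ *lutM* is OFF.
Citrulline is present, so GorM is active.
With repressor GorM bound, *oxaZ* is not transcribed.
So OxaZ is not produced.
Norleucine is present, so NerA is inactive.
Required activator NerA is absent, so *fubU* is not transcribed.
→ *fubU* is OFF.
0 of the 3 genes are transcribed.

0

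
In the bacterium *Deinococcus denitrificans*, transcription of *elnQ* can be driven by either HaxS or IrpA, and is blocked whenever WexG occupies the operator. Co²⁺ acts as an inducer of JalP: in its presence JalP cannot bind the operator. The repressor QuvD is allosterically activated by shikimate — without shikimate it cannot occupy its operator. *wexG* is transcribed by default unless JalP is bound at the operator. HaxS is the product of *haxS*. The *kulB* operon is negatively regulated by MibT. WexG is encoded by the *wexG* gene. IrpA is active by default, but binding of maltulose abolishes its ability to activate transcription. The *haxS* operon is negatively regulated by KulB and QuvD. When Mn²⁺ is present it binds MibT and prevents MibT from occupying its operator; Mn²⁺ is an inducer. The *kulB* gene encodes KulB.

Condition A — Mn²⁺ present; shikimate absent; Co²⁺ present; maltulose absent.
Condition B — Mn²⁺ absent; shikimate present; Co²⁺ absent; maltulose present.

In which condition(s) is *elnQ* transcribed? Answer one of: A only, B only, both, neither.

Condition A:
Mn²⁺ is present, so MibT is inactive.
With no repressor bound, *kulB* is transcribed.
So KulB is produced and active.
Shikimate is absent, so QuvD is inactive.
With repressor KulB bound, *haxS* is not transcribed.
So HaxS is not produced.
Co²⁺ is present, so JalP is inactive.
With no repressor bound, *wexG* is transcribed.
So WexG is produced and active.
Maltulose is absent, so IrpA is active.
With repressor WexG bound, *elnQ* is not transcribed.
→ *elnQ* is OFF in A.
Condition B:
Mn²⁺ is absent, so MibT is active.
With repressor MibT bound, *kulB* is not transcribed.
So KulB is not produced.
Shikimate is present, so QuvD is active.
With repressor QuvD bound, *haxS* is not transcribed.
So HaxS is not produced.
Co²⁺ is absent, so JalP is active.
With repressor JalP bound, *wexG* is not transcribed.
So WexG is not produced.
Maltulose is present, so IrpA is inactive.
No activator is available at the *elnQ* promoter, so *elnQ* is not transcribed.
→ *elnQ* is OFF in B.

neither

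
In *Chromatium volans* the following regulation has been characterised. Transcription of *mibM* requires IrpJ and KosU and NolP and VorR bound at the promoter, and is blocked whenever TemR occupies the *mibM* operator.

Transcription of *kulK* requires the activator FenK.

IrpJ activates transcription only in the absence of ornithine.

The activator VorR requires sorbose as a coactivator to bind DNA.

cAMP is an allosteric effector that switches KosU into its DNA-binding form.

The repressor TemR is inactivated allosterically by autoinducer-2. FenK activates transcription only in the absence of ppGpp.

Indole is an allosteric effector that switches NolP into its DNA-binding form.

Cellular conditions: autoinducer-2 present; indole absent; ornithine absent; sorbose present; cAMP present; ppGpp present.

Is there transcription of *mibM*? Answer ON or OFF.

OFF

Autoinducer-2 is present, so TemR is inactive.
Ornithine is absent, so IrpJ is active.
cAMP is present, so KosU is active.
Indole is absent, so NolP is inactive.
Sorbose is present, so VorR is active.
Required activator NolP is absent, so *mibM* is not transcribed.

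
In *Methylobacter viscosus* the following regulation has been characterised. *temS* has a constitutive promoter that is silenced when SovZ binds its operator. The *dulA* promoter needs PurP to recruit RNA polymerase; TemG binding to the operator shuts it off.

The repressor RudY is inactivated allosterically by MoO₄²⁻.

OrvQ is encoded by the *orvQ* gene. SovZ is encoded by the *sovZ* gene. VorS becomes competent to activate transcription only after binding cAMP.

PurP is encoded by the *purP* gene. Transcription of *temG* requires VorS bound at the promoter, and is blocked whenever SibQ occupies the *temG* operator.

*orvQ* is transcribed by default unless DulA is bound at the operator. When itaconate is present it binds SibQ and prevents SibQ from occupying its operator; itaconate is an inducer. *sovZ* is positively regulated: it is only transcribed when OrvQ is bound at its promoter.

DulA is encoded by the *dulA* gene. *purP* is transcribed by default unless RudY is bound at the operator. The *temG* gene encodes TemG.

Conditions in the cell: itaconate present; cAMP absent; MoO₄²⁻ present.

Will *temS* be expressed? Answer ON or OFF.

ON

MoO₄²⁻ is present, so RudY is inactive.
With no repressor bound, *purP* is transcribed.
So PurP is produced and active.
cAMP is absent, so VorS is inactive.
Itaconate is present, so SibQ is inactive.
Required activator VorS is absent, so *temG* is not transcribed.
So TemG is not produced.
No repressor is bound and PurP is active, so *dulA* is transcribed.
So DulA is produced and active.
With repressor DulA bound, *orvQ* is not transcribed.
So OrvQ is not produced.
Required activator OrvQ is absent, so *sovZ* is not transcribed.
So SovZ is not produced.
With no repressor bound, *temS* is transcribed.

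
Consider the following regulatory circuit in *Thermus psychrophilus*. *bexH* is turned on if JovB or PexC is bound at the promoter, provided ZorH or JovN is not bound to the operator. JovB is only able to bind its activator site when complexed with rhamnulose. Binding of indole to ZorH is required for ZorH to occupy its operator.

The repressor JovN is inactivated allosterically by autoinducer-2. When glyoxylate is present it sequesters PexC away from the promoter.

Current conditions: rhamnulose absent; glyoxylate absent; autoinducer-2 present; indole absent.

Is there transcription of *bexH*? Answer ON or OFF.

Indole is absent, so ZorH is inactive.
Rhamnulose is absent, so JovB is inactive.
Autoinducer-2 is present, so JovN is inactive.
Glyoxylate is absent, so PexC is active.
Activator PexC is present, so *bexH* is transcribed.

ON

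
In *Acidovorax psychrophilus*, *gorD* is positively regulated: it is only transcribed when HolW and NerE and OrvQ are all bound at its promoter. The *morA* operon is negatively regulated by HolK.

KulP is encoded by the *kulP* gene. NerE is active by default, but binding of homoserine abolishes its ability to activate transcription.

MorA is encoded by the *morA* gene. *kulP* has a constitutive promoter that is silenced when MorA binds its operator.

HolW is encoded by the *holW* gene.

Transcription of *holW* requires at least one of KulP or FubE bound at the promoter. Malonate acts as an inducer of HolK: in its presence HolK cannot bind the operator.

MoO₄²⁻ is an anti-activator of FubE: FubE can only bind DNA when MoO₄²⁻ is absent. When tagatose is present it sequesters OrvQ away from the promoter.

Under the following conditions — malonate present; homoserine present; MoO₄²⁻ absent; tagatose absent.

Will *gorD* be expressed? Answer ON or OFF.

OFF

Malonate is present, so HolK is inactive.
With no repressor bound, *morA* is transcribed.
So MorA is produced and active.
With repressor MorA bound, *kulP* is not transcribed.
So KulP is not produced.
MoO₄²⁻ is absent, so FubE is active.
Activator FubE is present, so *holW* is transcribed.
So HolW is produced and active.
Homoserine is present, so NerE is inactive.
Tagatose is absent, so OrvQ is active.
Required activator NerE is absent, so *gorD* is not transcribed.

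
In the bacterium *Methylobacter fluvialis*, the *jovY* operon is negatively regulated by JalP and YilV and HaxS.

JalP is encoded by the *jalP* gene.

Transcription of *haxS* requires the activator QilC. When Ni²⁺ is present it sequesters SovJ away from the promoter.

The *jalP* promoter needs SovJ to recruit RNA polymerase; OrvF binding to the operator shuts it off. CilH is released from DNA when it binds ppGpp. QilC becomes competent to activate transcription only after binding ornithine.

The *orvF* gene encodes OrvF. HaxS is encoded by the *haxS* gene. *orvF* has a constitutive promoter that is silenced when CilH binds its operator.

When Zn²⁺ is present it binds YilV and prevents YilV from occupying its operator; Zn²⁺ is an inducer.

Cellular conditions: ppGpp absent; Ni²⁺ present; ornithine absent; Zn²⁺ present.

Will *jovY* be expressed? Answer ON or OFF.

ppGpp is absent, so CilH is active.
With repressor CilH bound, *orvF* is not transcribed.
So OrvF is not produced.
Ni²⁺ is present, so SovJ is inactive.
Required activator SovJ is absent, so *jalP* is not transcribed.
So JalP is not produced.
Zn²⁺ is present, so YilV is inactive.
Ornithine is absent, so QilC is inactive.
Required activator QilC is absent, so *haxS* is not transcribed.
So HaxS is not produced.
With no repressor bound, *jovY* is transcribed.

ON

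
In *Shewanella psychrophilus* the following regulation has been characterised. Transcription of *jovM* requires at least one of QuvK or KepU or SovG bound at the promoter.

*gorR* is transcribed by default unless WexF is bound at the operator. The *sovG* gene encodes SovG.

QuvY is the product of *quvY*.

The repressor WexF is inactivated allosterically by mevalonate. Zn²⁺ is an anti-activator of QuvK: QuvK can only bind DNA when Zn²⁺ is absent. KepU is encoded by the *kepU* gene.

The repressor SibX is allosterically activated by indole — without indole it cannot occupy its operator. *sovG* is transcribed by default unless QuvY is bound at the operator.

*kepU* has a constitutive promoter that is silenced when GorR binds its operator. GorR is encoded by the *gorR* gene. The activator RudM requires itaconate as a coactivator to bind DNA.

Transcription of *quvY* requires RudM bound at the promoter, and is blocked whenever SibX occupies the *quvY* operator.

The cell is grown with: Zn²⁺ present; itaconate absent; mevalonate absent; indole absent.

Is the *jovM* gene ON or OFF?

Zn²⁺ is present, so QuvK is inactive.
Mevalonate is absent, so WexF is active.
With repressor WexF bound, *gorR* is not transcribed.
So GorR is not produced.
With no repressor bound, *kepU* is transcribed.
So KepU is produced and active.
Itaconate is absent, so RudM is inactive.
Indole is absent, so SibX is inactive.
Required activator RudM is absent, so *quvY* is not transcribed.
So QuvY is not produced.
With no repressor bound, *sovG* is transcribed.
So SovG is produced and active.
Activator KepU is present, so *jovM* is transcribed.

ON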